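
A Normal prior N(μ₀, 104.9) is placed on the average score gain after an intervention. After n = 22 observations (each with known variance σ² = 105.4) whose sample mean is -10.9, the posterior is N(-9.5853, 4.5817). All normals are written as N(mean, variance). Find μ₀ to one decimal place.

The posterior mean is a precision-weighted average: μ_n = (τ₀μ₀ + τ_data·x̄)/(τ₀+τ_data), with τ₀=1/σ₀² and τ_data=n/σ².
Here τ₀ = 1/104.9 = 0.009533 and τ_data = 22/105.4 = 0.208729, so τ_n = 0.218262.
Rearranging for μ₀: μ₀ = (μ_n·τ_n − τ_data·x̄)/τ₀ = (-9.5853·0.218262 − 0.208729·-10.9) / 0.009533 = 0.183039/0.009533 ≈ 19.2.

μ₀ = 19.2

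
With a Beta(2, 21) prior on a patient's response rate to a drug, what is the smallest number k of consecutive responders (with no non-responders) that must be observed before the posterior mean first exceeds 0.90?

k = 188

After k responders and 0 non-responders the posterior is Beta(2+k, 21), with mean (2+k)/(2+21+k).
Set (2+k)/(23+k) > 0.90 and solve: k > (0.90·23 − 2)/(1 − 0.90) = 187.000.
The smallest integer exceeding 187.000 is 188, and checking k=188: (190)/(211) = 0.9005 > 0.90.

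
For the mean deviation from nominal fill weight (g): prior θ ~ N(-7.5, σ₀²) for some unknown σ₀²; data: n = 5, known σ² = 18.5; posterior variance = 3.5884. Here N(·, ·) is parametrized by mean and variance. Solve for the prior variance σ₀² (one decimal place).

For the Normal–Normal model with known σ², precisions add: τ_n = τ₀ + n/σ².
So 1/σ₀² = 1/3.5884 − 5/18.5 = 0.278676 − 0.270270 = 0.008406.
Hence σ₀² = 1/0.008406 ≈ 119.0.

σ₀² = 119.0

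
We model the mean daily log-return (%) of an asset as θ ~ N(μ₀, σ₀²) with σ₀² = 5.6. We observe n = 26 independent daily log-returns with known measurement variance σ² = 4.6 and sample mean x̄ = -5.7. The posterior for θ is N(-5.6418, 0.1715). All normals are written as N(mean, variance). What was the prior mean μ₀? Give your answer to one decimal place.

The posterior mean is a precision-weighted average: μ_n = (τ₀μ₀ + τ_data·x̄)/(τ₀+τ_data), with τ₀=1/σ₀² and τ_data=n/σ².
Here τ₀ = 1/5.6 = 0.178571 and τ_data = 26/4.6 = 5.652174, so τ_n = 5.830745.
Rearranging for μ₀: μ₀ = (μ_n·τ_n − τ_data·x̄)/τ₀ = (-5.6418·5.830745 − 5.652174·-5.7) / 0.178571 = -0.678505/0.178571 ≈ -3.8.

μ₀ = -3.8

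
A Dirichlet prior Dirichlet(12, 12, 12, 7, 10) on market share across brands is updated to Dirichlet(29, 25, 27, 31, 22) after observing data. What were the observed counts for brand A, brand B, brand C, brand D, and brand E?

For a Dirichlet(α) prior with multinomial counts c, the posterior is Dirichlet(α + c) componentwise.
Counts are posterior − prior componentwise: 29−12=17, 25−12=13, 27−12=15, 31−7=24, 22−10=12.

counts (17, 13, 15, 24, 12)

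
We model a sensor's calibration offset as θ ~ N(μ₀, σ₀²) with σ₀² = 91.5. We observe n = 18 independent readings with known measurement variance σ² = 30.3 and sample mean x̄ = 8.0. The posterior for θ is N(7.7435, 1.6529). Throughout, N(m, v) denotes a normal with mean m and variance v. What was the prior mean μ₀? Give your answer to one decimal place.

μ₀ = -6.2

With known observation variance, the Normal–Normal posterior has precision τ_n = τ₀ + n/σ² and mean μ_n = (τ₀μ₀ + (n/σ²)x̄)/τ_n.
Here τ₀ = 1/91.5 = 0.010929 and τ_data = 18/30.3 = 0.594059, so τ_n = 0.604988.
Rearranging for μ₀: μ₀ = (μ_n·τ_n − τ_data·x̄)/τ₀ = (7.7435·0.604988 − 0.594059·8.0) / 0.010929 = -0.067747/0.010929 ≈ -6.2.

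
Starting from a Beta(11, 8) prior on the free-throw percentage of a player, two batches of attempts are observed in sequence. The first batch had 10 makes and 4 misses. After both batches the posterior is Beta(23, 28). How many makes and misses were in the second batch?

Because Beta–binomial updating is additive in the counts, the combined data contributed (α_post−α_prior, β_post−β_prior) successes and failures.
Total across both batches: 23−11=12 makes, 28−8=20 misses.
Subtract the first batch: 12−10=2 makes and 20−4=16 misses.

2 makes and 16 misses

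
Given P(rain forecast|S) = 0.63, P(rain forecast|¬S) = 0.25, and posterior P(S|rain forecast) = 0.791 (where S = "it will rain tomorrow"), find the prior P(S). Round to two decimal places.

In odds form, posterior odds = prior odds × likelihood ratio, so prior odds = posterior odds ÷ LR.
Posterior odds = 0.791/(1−0.791) = 3.7847. LR = 0.63/0.25 = 2.5200.
Prior odds = 3.7847/2.5200 = 1.5019, so P(S) = 1.5019/(1+1.5019) ≈ 0.60.

P(S) = 0.60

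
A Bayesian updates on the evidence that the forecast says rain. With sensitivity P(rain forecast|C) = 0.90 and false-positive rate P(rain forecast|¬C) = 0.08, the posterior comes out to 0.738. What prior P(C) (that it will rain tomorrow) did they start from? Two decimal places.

P(C) = 0.20

In odds form, posterior odds = prior odds × likelihood ratio, so prior odds = posterior odds ÷ LR.
Posterior odds = 0.738/(1−0.738) = 2.8168. LR = 0.90/0.08 = 11.2500.
Prior odds = 2.8168/11.2500 = 0.2504, so P(C) = 0.2504/(1+0.2504) ≈ 0.20.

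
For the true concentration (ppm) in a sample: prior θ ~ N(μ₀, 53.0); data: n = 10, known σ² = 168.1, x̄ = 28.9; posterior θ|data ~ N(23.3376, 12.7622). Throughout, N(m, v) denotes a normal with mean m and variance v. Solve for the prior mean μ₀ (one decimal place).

The posterior mean is a precision-weighted average: μ_n = (τ₀μ₀ + τ_data·x̄)/(τ₀+τ_data), with τ₀=1/σ₀² and τ_data=n/σ².
Here τ₀ = 1/53.0 = 0.018868 and τ_data = 10/168.1 = 0.059488, so τ_n = 0.078356.
Rearranging for μ₀: μ₀ = (μ_n·τ_n − τ_data·x̄)/τ₀ = (23.3376·0.078356 − 0.059488·28.9) / 0.018868 = 0.109438/0.018868 ≈ 5.8.

μ₀ = 5.8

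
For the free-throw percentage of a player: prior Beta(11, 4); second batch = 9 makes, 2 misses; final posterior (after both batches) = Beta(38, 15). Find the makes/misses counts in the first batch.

18 makes and 9 misses

Sequential conjugate updates are equivalent to a single update on the pooled data, so total successes = posterior α − prior α and total failures = posterior β − prior β.
Total across both batches: 38−11=27 makes, 15−4=11 misses.
Subtract the second batch: 27−9=18 makes and 11−2=9 misses.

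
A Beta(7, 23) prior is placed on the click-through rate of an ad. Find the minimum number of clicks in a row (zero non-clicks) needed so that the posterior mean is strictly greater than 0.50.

After k clicks and 0 non-clicks the posterior is Beta(7+k, 23), with mean (7+k)/(7+23+k).
Set (7+k)/(30+k) > 0.50 and solve: k > (0.50·30 − 7)/(1 − 0.50) = 16.000.
The smallest integer exceeding 16.000 is 17.

k = 17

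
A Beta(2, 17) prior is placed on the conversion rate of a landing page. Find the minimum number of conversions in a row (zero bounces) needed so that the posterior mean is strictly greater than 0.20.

After k conversions and 0 bounces the posterior is Beta(2+k, 17), with mean (2+k)/(2+17+k).
Set (2+k)/(19+k) > 0.20 and solve: k > (0.20·19 − 2)/(1 − 0.20) = 2.250.
The smallest integer exceeding 2.250 is 3, and checking k=3: (5)/(22) = 0.2273 > 0.20.

k = 3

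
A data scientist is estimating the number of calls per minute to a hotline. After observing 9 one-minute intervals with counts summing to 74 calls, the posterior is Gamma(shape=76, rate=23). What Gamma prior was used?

Gamma(shape=2, rate=14)

Gamma–Poisson conjugacy: posterior shape = α + Σxᵢ, posterior rate = β + n.
So α = 76 − 74 = 2 and β = 23 − 9 = 14.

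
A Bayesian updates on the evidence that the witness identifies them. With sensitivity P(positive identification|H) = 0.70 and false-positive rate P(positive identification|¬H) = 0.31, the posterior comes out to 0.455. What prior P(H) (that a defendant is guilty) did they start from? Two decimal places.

Bayes' rule in odds form gives O(H|E) = O(H)·[P(E|H)/P(E|¬H)], hence O(H) = O(H|E)/LR.
Posterior odds = 0.455/(1−0.455) = 0.8349. LR = 0.70/0.31 = 2.2581.
Prior odds = 0.8349/2.2581 = 0.3697, so P(H) = 0.3697/(1+0.3697) ≈ 0.27.

P(H) = 0.27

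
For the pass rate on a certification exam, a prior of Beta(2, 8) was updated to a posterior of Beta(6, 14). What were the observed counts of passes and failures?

4 passes and 6 failures

A Beta(a, b) prior with s successes and f failures in binomial data gives a Beta(a+s, b+f) posterior.
So s = 6 − 2 = 4 and f = 14 − 8 = 6.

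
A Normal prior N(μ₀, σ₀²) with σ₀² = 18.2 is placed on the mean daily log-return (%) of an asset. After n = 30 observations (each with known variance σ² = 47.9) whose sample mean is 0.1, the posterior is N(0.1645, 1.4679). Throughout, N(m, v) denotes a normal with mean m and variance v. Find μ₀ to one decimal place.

The posterior mean is a precision-weighted average: μ_n = (τ₀μ₀ + τ_data·x̄)/(τ₀+τ_data), with τ₀=1/σ₀² and τ_data=n/σ².
Here τ₀ = 1/18.2 = 0.054945 and τ_data = 30/47.9 = 0.626305, so τ_n = 0.681250.
Rearranging for μ₀: μ₀ = (μ_n·τ_n − τ_data·x̄)/τ₀ = (0.1645·0.681250 − 0.626305·0.1) / 0.054945 = 0.049435/0.054945 ≈ 0.9.

μ₀ = 0.9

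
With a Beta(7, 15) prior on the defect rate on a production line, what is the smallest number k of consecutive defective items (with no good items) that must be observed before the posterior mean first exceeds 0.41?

k = 4

After k defective items and 0 good items the posterior is Beta(7+k, 15), with mean (7+k)/(7+15+k).
Set (7+k)/(22+k) > 0.41 and solve: k > (0.41·22 − 7)/(1 − 0.41) = 3.424.
The smallest integer exceeding 3.424 is 4.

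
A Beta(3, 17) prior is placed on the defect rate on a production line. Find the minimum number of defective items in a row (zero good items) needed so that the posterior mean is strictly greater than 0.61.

After k defective items and 0 good items the posterior is Beta(3+k, 17), with mean (3+k)/(3+17+k).
Set (3+k)/(20+k) > 0.61 and solve: k > (0.61·20 − 3)/(1 − 0.61) = 23.590.
The smallest integer exceeding 23.590 is 24, and checking k=24: (27)/(44) = 0.6136 > 0.61.

k = 24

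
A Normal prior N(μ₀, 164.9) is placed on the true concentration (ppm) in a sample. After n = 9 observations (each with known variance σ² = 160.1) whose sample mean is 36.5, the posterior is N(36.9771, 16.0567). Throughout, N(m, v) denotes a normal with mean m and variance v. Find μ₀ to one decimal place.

With known observation variance, the Normal–Normal posterior has precision τ_n = τ₀ + n/σ² and mean μ_n = (τ₀μ₀ + (n/σ²)x̄)/τ_n.
Here τ₀ = 1/164.9 = 0.006064 and τ_data = 9/160.1 = 0.056215, so τ_n = 0.062279.
Rearranging for μ₀: μ₀ = (μ_n·τ_n − τ_data·x̄)/τ₀ = (36.9771·0.062279 − 0.056215·36.5) / 0.006064 = 0.251049/0.006064 ≈ 41.4.

μ₀ = 41.4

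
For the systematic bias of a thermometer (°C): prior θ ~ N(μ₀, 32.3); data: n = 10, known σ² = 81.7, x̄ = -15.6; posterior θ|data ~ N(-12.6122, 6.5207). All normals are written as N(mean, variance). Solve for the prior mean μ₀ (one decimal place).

μ₀ = -0.8

The posterior mean is a precision-weighted average: μ_n = (τ₀μ₀ + τ_data·x̄)/(τ₀+τ_data), with τ₀=1/σ₀² and τ_data=n/σ².
Here τ₀ = 1/32.3 = 0.030960 and τ_data = 10/81.7 = 0.122399, so τ_n = 0.153359.
Rearranging for μ₀: μ₀ = (μ_n·τ_n − τ_data·x̄)/τ₀ = (-12.6122·0.153359 − 0.122399·-15.6) / 0.030960 = -0.024770/0.030960 ≈ -0.8.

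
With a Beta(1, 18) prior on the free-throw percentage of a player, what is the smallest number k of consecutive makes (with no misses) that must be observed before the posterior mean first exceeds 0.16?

k = 3

After k makes and 0 misses the posterior is Beta(1+k, 18), with mean (1+k)/(1+18+k).
Set (1+k)/(19+k) > 0.16 and solve: k > (0.16·19 − 1)/(1 − 0.16) = 2.429.
The smallest integer exceeding 2.429 is 3.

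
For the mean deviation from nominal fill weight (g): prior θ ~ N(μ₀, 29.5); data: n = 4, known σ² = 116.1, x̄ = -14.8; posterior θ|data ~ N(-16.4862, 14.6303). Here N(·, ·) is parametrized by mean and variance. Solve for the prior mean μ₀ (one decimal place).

μ₀ = -18.2

With known observation variance, the Normal–Normal posterior has precision τ_n = τ₀ + n/σ² and mean μ_n = (τ₀μ₀ + (n/σ²)x̄)/τ_n.
Here τ₀ = 1/29.5 = 0.033898 and τ_data = 4/116.1 = 0.034453, so τ_n = 0.068351.
Rearranging for μ₀: μ₀ = (μ_n·τ_n − τ_data·x̄)/τ₀ = (-16.4862·0.068351 − 0.034453·-14.8) / 0.033898 = -0.616944/0.033898 ≈ -18.2.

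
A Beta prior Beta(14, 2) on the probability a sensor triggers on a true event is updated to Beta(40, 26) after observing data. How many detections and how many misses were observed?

A Beta(α, β) prior with s successes and f failures in binomial data gives a Beta(α+s, β+f) posterior.
Match parameters: s=40−14=26, f=26−2=24.

26 detections and 24 misses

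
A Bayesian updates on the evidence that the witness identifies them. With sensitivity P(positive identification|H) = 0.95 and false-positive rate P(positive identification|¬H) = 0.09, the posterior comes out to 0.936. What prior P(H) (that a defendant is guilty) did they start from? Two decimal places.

In odds form, posterior odds = prior odds × likelihood ratio, so prior odds = posterior odds ÷ LR.
Posterior odds = 0.936/(1−0.936) = 14.6250. LR = 0.95/0.09 = 10.5556.
Prior odds = 14.6250/10.5556 = 1.3855, so P(H) = 1.3855/(1+1.3855) ≈ 0.58.

P(H) = 0.58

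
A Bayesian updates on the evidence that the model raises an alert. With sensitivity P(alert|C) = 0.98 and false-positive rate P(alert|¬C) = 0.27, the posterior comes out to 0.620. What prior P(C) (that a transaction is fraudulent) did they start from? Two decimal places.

P(C) = 0.31

In odds form, posterior odds = prior odds × likelihood ratio, so prior odds = posterior odds ÷ LR.
Posterior odds = 0.620/(1−0.620) = 1.6316. LR = 0.98/0.27 = 3.6296.
Prior odds = 1.6316/3.6296 = 0.4495, so P(C) = 0.4495/(1+0.4495) ≈ 0.31.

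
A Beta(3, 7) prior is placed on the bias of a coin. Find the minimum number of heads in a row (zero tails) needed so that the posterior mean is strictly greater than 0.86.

k = 41

After k heads and 0 tails the posterior is Beta(3+k, 7), with mean (3+k)/(3+7+k).
Set (3+k)/(10+k) > 0.86 and solve: k > (0.86·10 − 3)/(1 − 0.86) = 40.000.
The smallest integer exceeding 40.000 is 41, and checking k=41: (44)/(51) = 0.8627 > 0.86.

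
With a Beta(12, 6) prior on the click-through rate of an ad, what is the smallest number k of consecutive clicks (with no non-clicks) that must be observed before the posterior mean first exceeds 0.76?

k = 8

After k clicks and 0 non-clicks the posterior is Beta(12+k, 6), with mean (12+k)/(12+6+k).
Set (12+k)/(18+k) > 0.76 and solve: k > (0.76·18 − 12)/(1 − 0.76) = 7.000.
The smallest integer exceeding 7.000 is 8, and checking k=8: (20)/(26) = 0.7692 > 0.76.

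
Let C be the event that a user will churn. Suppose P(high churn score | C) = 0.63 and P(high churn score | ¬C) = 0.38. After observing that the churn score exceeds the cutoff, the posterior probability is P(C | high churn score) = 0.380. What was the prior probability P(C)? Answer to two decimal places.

P(C) = 0.27

In odds form, posterior odds = prior odds × likelihood ratio, so prior odds = posterior odds ÷ LR.
Posterior odds = 0.380/(1−0.380) = 0.6129. LR = 0.63/0.38 = 1.6579.
Prior odds = 0.6129/1.6579 = 0.3697, so P(C) = 0.3697/(1+0.3697) ≈ 0.27.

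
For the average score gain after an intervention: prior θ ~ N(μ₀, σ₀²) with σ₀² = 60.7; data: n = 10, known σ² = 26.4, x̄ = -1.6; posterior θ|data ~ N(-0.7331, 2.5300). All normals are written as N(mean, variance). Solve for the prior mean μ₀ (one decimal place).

μ₀ = 19.2

With known observation variance, the Normal–Normal posterior has precision τ_n = τ₀ + n/σ² and mean μ_n = (τ₀μ₀ + (n/σ²)x̄)/τ_n.
Here τ₀ = 1/60.7 = 0.016474 and τ_data = 10/26.4 = 0.378788, so τ_n = 0.395262.
Rearranging for μ₀: μ₀ = (μ_n·τ_n − τ_data·x̄)/τ₀ = (-0.7331·0.395262 − 0.378788·-1.6) / 0.016474 = 0.316294/0.016474 ≈ 19.2.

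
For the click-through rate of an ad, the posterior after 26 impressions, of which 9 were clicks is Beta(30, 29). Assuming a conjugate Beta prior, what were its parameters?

Beta(21, 12)

Beta is conjugate to the binomial likelihood: posterior = Beta(a+s, b+f).
So a = 30 − 9 = 21 and b = 29 − 17 = 12.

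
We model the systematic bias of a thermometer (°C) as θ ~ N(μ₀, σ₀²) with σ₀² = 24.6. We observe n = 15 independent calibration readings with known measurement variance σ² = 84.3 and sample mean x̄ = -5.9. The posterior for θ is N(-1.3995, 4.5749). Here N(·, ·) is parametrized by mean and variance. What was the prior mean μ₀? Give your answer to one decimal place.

μ₀ = 18.3

The posterior mean is a precision-weighted average: μ_n = (τ₀μ₀ + τ_data·x̄)/(τ₀+τ_data), with τ₀=1/σ₀² and τ_data=n/σ².
Here τ₀ = 1/24.6 = 0.040650 and τ_data = 15/84.3 = 0.177936, so τ_n = 0.218586.
Rearranging for μ₀: μ₀ = (μ_n·τ_n − τ_data·x̄)/τ₀ = (-1.3995·0.218586 − 0.177936·-5.9) / 0.040650 = 0.743911/0.040650 ≈ 18.3.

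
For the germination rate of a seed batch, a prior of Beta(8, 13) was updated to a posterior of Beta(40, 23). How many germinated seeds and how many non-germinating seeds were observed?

32 germinated seeds and 10 non-germinating seeds

Under Beta–binomial conjugacy the posterior parameters are (a+s, b+f).
Match parameters: s=40−8=32, f=23−13=10.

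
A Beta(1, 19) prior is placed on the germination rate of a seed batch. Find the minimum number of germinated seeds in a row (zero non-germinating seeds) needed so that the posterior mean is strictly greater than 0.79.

After k germinated seeds and 0 non-germinating seeds the posterior is Beta(1+k, 19), with mean (1+k)/(1+19+k).
Set (1+k)/(20+k) > 0.79 and solve: k > (0.79·20 − 1)/(1 − 0.79) = 70.476.
The smallest integer exceeding 70.476 is 71, and checking k=71: (72)/(91) = 0.7912 > 0.79.

k = 71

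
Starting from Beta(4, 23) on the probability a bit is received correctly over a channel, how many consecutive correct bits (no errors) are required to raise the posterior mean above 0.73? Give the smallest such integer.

k = 59

After k correct bits and 0 errors the posterior is Beta(4+k, 23), with mean (4+k)/(4+23+k).
Set (4+k)/(27+k) > 0.73 and solve: k > (0.73·27 − 4)/(1 − 0.73) = 58.185.
The smallest integer exceeding 58.185 is 59, and checking k=59: (63)/(86) = 0.7326 > 0.73.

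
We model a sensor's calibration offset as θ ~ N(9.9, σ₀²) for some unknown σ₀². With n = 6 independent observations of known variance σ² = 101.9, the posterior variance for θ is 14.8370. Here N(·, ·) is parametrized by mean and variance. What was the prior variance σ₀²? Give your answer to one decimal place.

σ₀² = 117.4

Posterior precision equals prior precision plus data precision: 1/σ_n² = 1/σ₀² + n/σ².
So 1/σ₀² = 1/14.8370 − 6/101.9 = 0.067399 − 0.058881 = 0.008518.
Hence σ₀² = 1/0.008518 ≈ 117.4.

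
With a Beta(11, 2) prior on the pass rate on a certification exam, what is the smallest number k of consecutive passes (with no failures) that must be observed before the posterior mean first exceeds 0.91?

After k passes and 0 failures the posterior is Beta(11+k, 2), with mean (11+k)/(11+2+k).
Set (11+k)/(13+k) > 0.91 and solve: k > (0.91·13 − 11)/(1 − 0.91) = 9.222.
The smallest integer exceeding 9.222 is 10, and checking k=10: (21)/(23) = 0.9130 > 0.91.

k = 10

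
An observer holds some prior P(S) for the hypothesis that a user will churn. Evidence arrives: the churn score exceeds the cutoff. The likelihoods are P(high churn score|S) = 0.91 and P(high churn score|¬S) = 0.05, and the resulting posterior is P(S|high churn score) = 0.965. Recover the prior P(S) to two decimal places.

Bayes' rule in odds form gives O(S|E) = O(S)·[P(E|S)/P(E|¬S)], hence O(S) = O(S|E)/LR.
Posterior odds = 0.965/(1−0.965) = 27.5714. LR = 0.91/0.05 = 18.2000.
Prior odds = 27.5714/18.2000 = 1.5149, so P(S) = 1.5149/(1+1.5149) ≈ 0.60.

P(S) = 0.60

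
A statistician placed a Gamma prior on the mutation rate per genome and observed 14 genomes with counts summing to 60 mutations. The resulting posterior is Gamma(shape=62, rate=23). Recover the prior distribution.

A Gamma(α, β) prior (rate parametrization) on a Poisson rate with n observations summing to S gives posterior Gamma(α+S, β+n).
So α = 62 − 60 = 2 and β = 23 − 14 = 9.

Gamma(shape=2, rate=9)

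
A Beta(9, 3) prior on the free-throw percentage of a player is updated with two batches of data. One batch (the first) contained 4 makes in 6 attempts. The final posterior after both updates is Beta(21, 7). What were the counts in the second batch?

8 makes and 2 misses

Because Beta–binomial updating is additive in the counts, the combined data contributed (α_post−α_prior, β_post−β_prior) successes and failures.
Total across both batches: 21−9=12 makes, 7−3=4 misses.
Subtract the first batch: 12−4=8 makes and 4−2=2 misses.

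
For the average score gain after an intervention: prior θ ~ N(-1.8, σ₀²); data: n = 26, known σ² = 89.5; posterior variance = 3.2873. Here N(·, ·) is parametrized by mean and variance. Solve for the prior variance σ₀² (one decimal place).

For the Normal–Normal model with known σ², precisions add: τ_n = τ₀ + n/σ².
So 1/σ₀² = 1/3.2873 − 26/89.5 = 0.304201 − 0.290503 = 0.013698.
Hence σ₀² = 1/0.013698 ≈ 73.0.

σ₀² = 73.0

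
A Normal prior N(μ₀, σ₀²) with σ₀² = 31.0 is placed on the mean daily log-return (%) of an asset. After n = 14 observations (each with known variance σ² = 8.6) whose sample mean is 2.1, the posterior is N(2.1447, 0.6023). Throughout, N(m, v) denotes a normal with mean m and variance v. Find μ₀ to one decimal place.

The posterior mean is a precision-weighted average: μ_n = (τ₀μ₀ + τ_data·x̄)/(τ₀+τ_data), with τ₀=1/σ₀² and τ_data=n/σ².
Here τ₀ = 1/31.0 = 0.032258 and τ_data = 14/8.6 = 1.627907, so τ_n = 1.660165.
Rearranging for μ₀: μ₀ = (μ_n·τ_n − τ_data·x̄)/τ₀ = (2.1447·1.660165 − 1.627907·2.1) / 0.032258 = 0.141951/0.032258 ≈ 4.4.

μ₀ = 4.4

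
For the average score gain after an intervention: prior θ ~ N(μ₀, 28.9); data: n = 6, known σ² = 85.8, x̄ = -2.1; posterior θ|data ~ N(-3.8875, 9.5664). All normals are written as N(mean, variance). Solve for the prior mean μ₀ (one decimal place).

μ₀ = -7.5

With known observation variance, the Normal–Normal posterior has precision τ_n = τ₀ + n/σ² and mean μ_n = (τ₀μ₀ + (n/σ²)x̄)/τ_n.
Here τ₀ = 1/28.9 = 0.034602 and τ_data = 6/85.8 = 0.069930, so τ_n = 0.104532.
Rearranging for μ₀: μ₀ = (μ_n·τ_n − τ_data·x̄)/τ₀ = (-3.8875·0.104532 − 0.069930·-2.1) / 0.034602 = -0.259515/0.034602 ≈ -7.5.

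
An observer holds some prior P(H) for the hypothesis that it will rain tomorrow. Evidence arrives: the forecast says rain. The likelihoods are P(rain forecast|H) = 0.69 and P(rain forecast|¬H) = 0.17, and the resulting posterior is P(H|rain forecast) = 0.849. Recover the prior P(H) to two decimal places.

P(H) = 0.58

Bayes' rule in odds form gives O(H|E) = O(H)·[P(E|H)/P(E|¬H)], hence O(H) = O(H|E)/LR.
Posterior odds = 0.849/(1−0.849) = 5.6225. LR = 0.69/0.17 = 4.0588.
Prior odds = 5.6225/4.0588 = 1.3853, so P(H) = 1.3853/(1+1.3853) ≈ 0.58.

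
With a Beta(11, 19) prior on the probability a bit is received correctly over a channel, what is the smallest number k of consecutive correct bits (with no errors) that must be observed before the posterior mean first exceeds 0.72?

After k correct bits and 0 errors the posterior is Beta(11+k, 19), with mean (11+k)/(11+19+k).
Set (11+k)/(30+k) > 0.72 and solve: k > (0.72·30 − 11)/(1 − 0.72) = 37.857.
The smallest integer exceeding 37.857 is 38.

k = 38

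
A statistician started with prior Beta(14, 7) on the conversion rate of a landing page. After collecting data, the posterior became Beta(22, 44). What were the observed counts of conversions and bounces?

Beta is conjugate to the binomial likelihood: posterior = Beta(a+s, b+f).
Match parameters: s=22−14=8, f=44−7=37.

8 conversions and 37 bounces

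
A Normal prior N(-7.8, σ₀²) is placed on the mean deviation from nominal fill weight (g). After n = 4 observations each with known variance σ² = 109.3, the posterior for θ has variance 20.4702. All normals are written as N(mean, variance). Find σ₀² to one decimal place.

σ₀² = 81.6

Posterior precision equals prior precision plus data precision: 1/σ_n² = 1/σ₀² + n/σ².
So 1/σ₀² = 1/20.4702 − 4/109.3 = 0.048852 − 0.036597 = 0.012255.
Hence σ₀² = 1/0.012255 ≈ 81.6.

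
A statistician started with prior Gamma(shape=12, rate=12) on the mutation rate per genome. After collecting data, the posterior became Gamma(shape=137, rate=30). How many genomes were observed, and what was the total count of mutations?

n = 18 genomes with total 125 mutations

A Gamma(α, β) prior (rate parametrization) on a Poisson rate with n observations summing to S gives posterior Gamma(α+S, β+n).
Matching: Σxᵢ = 137 − 12 = 125 and n = 30 − 12 = 18.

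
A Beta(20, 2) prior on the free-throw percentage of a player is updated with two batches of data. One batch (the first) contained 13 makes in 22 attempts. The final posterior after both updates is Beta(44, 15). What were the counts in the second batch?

11 makes and 4 misses

Because Beta–binomial updating is additive in the counts, the combined data contributed (α_post−α_prior, β_post−β_prior) successes and failures.
Total across both batches: 44−20=24 makes, 15−2=13 misses.
Subtract the first batch: 24−13=11 makes and 13−9=4 misses.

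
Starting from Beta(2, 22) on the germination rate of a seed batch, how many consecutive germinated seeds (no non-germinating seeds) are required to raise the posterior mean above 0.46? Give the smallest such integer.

After k germinated seeds and 0 non-germinating seeds the posterior is Beta(2+k, 22), with mean (2+k)/(2+22+k).
Set (2+k)/(24+k) > 0.46 and solve: k > (0.46·24 − 2)/(1 − 0.46) = 16.741.
The smallest integer exceeding 16.741 is 17, and checking k=17: (19)/(41) = 0.4634 > 0.46.

k = 17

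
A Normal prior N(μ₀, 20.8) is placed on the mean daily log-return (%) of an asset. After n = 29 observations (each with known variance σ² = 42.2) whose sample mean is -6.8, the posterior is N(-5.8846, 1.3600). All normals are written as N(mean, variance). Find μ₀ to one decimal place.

The posterior mean is a precision-weighted average: μ_n = (τ₀μ₀ + τ_data·x̄)/(τ₀+τ_data), with τ₀=1/σ₀² and τ_data=n/σ².
Here τ₀ = 1/20.8 = 0.048077 and τ_data = 29/42.2 = 0.687204, so τ_n = 0.735281.
Rearranging for μ₀: μ₀ = (μ_n·τ_n − τ_data·x̄)/τ₀ = (-5.8846·0.735281 − 0.687204·-6.8) / 0.048077 = 0.346153/0.048077 ≈ 7.2.

μ₀ = 7.2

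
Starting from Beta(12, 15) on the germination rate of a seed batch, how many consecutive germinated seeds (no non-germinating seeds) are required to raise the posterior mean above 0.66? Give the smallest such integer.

After k germinated seeds and 0 non-germinating seeds the posterior is Beta(12+k, 15), with mean (12+k)/(12+15+k).
Set (12+k)/(27+k) > 0.66 and solve: k > (0.66·27 − 12)/(1 − 0.66) = 17.118.
The smallest integer exceeding 17.118 is 18, and checking k=18: (30)/(45) = 0.6667 > 0.66.

k = 18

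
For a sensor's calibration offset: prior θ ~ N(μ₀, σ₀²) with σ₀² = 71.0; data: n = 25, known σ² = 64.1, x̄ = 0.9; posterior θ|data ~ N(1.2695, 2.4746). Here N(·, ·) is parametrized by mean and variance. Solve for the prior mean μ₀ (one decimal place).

μ₀ = 11.5

With known observation variance, the Normal–Normal posterior has precision τ_n = τ₀ + n/σ² and mean μ_n = (τ₀μ₀ + (n/σ²)x̄)/τ_n.
Here τ₀ = 1/71.0 = 0.014085 and τ_data = 25/64.1 = 0.390016, so τ_n = 0.404101.
Rearranging for μ₀: μ₀ = (μ_n·τ_n − τ_data·x̄)/τ₀ = (1.2695·0.404101 − 0.390016·0.9) / 0.014085 = 0.161992/0.014085 ≈ 11.5.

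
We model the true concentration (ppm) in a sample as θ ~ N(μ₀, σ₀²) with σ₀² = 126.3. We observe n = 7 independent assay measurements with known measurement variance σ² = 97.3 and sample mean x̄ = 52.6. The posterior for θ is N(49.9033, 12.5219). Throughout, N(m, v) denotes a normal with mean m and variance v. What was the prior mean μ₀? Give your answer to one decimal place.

With known observation variance, the Normal–Normal posterior has precision τ_n = τ₀ + n/σ² and mean μ_n = (τ₀μ₀ + (n/σ²)x̄)/τ_n.
Here τ₀ = 1/126.3 = 0.007918 and τ_data = 7/97.3 = 0.071942, so τ_n = 0.079860.
Rearranging for μ₀: μ₀ = (μ_n·τ_n − τ_data·x̄)/τ₀ = (49.9033·0.079860 − 0.071942·52.6) / 0.007918 = 0.201128/0.007918 ≈ 25.4.

μ₀ = 25.4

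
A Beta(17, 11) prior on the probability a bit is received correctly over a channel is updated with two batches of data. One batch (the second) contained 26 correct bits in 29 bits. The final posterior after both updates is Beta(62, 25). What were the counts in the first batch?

Because Beta–binomial updating is additive in the counts, the combined data contributed (α_post−α_prior, β_post−β_prior) successes and failures.
Total across both batches: 62−17=45 correct bits, 25−11=14 errors.
Subtract the second batch: 45−26=19 correct bits and 14−3=11 errors.

19 correct bits and 11 errors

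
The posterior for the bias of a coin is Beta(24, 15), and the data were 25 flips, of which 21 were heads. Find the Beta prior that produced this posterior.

Beta is conjugate to the binomial likelihood: posterior = Beta(α+s, β+f).
Subtract the data counts: 24−21=3, 15−4=11.

Beta(3, 11)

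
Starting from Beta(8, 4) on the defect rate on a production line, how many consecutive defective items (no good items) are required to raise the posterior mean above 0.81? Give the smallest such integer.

After k defective items and 0 good items the posterior is Beta(8+k, 4), with mean (8+k)/(8+4+k).
Set (8+k)/(12+k) > 0.81 and solve: k > (0.81·12 − 8)/(1 − 0.81) = 9.053.
The smallest integer exceeding 9.053 is 10, and checking k=10: (18)/(22) = 0.8182 > 0.81.

k = 10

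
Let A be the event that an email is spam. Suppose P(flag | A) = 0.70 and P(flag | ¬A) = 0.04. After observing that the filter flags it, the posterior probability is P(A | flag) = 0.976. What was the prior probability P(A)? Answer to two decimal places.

P(A) = 0.70

Bayes' rule in odds form gives O(A|E) = O(A)·[P(E|A)/P(E|¬A)], hence O(A) = O(A|E)/LR.
Posterior odds = 0.976/(1−0.976) = 40.6667. LR = 0.70/0.04 = 17.5000.
Prior odds = 40.6667/17.5000 = 2.3238, so P(A) = 2.3238/(1+2.3238) ≈ 0.70.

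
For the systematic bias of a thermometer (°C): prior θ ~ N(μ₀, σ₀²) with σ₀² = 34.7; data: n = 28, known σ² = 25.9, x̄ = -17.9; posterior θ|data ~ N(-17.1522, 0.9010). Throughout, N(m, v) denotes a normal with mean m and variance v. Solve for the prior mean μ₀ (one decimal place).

With known observation variance, the Normal–Normal posterior has precision τ_n = τ₀ + n/σ² and mean μ_n = (τ₀μ₀ + (n/σ²)x̄)/τ_n.
Here τ₀ = 1/34.7 = 0.028818 and τ_data = 28/25.9 = 1.081081, so τ_n = 1.109899.
Rearranging for μ₀: μ₀ = (μ_n·τ_n − τ_data·x̄)/τ₀ = (-17.1522·1.109899 − 1.081081·-17.9) / 0.028818 = 0.314140/0.028818 ≈ 10.9.

μ₀ = 10.9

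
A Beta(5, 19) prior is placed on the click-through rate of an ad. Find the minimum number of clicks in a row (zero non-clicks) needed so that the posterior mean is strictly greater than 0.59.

k = 23

After k clicks and 0 non-clicks the posterior is Beta(5+k, 19), with mean (5+k)/(5+19+k).
Set (5+k)/(24+k) > 0.59 and solve: k > (0.59·24 − 5)/(1 − 0.59) = 22.341.
The smallest integer exceeding 22.341 is 23, and checking k=23: (28)/(47) = 0.5957 > 0.59.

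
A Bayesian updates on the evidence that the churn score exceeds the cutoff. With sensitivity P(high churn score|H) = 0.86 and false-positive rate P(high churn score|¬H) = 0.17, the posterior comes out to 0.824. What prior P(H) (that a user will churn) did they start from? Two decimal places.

Bayes' rule in odds form gives O(H|E) = O(H)·[P(E|H)/P(E|¬H)], hence O(H) = O(H|E)/LR.
Posterior odds = 0.824/(1−0.824) = 4.6818. LR = 0.86/0.17 = 5.0588.
Prior odds = 4.6818/5.0588 = 0.9255, so P(H) = 0.9255/(1+0.9255) ≈ 0.48.

P(H) = 0.48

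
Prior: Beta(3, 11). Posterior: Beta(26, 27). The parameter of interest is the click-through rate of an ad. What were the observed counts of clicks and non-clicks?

A Beta(a, b) prior with s successes and f failures in binomial data gives a Beta(a+s, b+f) posterior.
Match parameters: s=26−3=23, f=27−11=16.

23 clicks and 16 non-clicks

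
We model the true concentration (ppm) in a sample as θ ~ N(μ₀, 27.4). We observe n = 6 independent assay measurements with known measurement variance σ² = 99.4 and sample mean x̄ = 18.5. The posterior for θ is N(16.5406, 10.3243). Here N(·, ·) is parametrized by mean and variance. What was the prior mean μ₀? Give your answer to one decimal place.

μ₀ = 13.3

The posterior mean is a precision-weighted average: μ_n = (τ₀μ₀ + τ_data·x̄)/(τ₀+τ_data), with τ₀=1/σ₀² and τ_data=n/σ².
Here τ₀ = 1/27.4 = 0.036496 and τ_data = 6/99.4 = 0.060362, so τ_n = 0.096858.
Rearranging for μ₀: μ₀ = (μ_n·τ_n − τ_data·x̄)/τ₀ = (16.5406·0.096858 − 0.060362·18.5) / 0.036496 = 0.485392/0.036496 ≈ 13.3.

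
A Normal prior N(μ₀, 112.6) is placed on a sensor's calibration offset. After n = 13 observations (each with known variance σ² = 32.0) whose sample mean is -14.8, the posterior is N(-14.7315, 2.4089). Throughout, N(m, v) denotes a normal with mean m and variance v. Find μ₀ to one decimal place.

With known observation variance, the Normal–Normal posterior has precision τ_n = τ₀ + n/σ² and mean μ_n = (τ₀μ₀ + (n/σ²)x̄)/τ_n.
Here τ₀ = 1/112.6 = 0.008881 and τ_data = 13/32.0 = 0.406250, so τ_n = 0.415131.
Rearranging for μ₀: μ₀ = (μ_n·τ_n − τ_data·x̄)/τ₀ = (-14.7315·0.415131 − 0.406250·-14.8) / 0.008881 = -0.103002/0.008881 ≈ -11.6.

μ₀ = -11.6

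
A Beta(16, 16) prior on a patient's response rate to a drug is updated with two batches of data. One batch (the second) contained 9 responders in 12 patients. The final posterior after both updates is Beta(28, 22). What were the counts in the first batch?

3 responders and 3 non-responders

Sequential conjugate updates are equivalent to a single update on the pooled data, so total successes = posterior α − prior α and total failures = posterior β − prior β.
Total across both batches: 28−16=12 responders, 22−16=6 non-responders.
Subtract the second batch: 12−9=3 responders and 6−3=3 non-responders.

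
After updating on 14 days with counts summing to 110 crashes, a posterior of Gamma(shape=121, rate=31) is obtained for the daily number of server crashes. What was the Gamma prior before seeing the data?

Gamma(shape=11, rate=17)

A Gamma(α, β) prior (rate parametrization) on a Poisson rate with n observations summing to S gives posterior Gamma(α+S, β+n).
So α = 121 − 110 = 11 and β = 31 − 14 = 17.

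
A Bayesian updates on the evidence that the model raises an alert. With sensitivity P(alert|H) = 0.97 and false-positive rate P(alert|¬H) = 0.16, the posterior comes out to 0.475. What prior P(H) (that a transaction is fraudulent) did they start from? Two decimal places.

Bayes' rule in odds form gives O(H|E) = O(H)·[P(E|H)/P(E|¬H)], hence O(H) = O(H|E)/LR.
Posterior odds = 0.475/(1−0.475) = 0.9048. LR = 0.97/0.16 = 6.0625.
Prior odds = 0.9048/6.0625 = 0.1492, so P(H) = 0.1492/(1+0.1492) ≈ 0.13.

P(H) = 0.13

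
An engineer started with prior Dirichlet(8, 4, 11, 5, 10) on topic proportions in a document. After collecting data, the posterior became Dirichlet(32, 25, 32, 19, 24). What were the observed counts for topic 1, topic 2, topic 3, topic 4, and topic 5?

counts (24, 21, 21, 14, 14)

For a Dirichlet(α) prior with multinomial counts c, the posterior is Dirichlet(α + c) componentwise.
Counts are posterior − prior componentwise: 32−8=24, 25−4=21, 32−11=21, 19−5=14, 24−10=14.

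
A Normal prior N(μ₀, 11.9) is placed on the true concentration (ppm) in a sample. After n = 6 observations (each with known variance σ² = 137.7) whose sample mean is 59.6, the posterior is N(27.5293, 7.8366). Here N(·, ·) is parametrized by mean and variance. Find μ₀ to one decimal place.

μ₀ = 10.9

With known observation variance, the Normal–Normal posterior has precision τ_n = τ₀ + n/σ² and mean μ_n = (τ₀μ₀ + (n/σ²)x̄)/τ_n.
Here τ₀ = 1/11.9 = 0.084034 and τ_data = 6/137.7 = 0.043573, so τ_n = 0.127607.
Rearranging for μ₀: μ₀ = (μ_n·τ_n − τ_data·x̄)/τ₀ = (27.5293·0.127607 − 0.043573·59.6) / 0.084034 = 0.915981/0.084034 ≈ 10.9.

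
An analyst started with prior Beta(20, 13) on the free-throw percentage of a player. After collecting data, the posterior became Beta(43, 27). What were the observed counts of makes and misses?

Under Beta–binomial conjugacy the posterior parameters are (a+s, b+f).
Match parameters: s=43−20=23, f=27−13=14.

23 makes and 14 misses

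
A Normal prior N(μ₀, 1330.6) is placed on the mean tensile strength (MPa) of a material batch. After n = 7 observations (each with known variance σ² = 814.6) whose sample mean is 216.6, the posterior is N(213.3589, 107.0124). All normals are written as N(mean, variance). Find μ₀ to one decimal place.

The posterior mean is a precision-weighted average: μ_n = (τ₀μ₀ + τ_data·x̄)/(τ₀+τ_data), with τ₀=1/σ₀² and τ_data=n/σ².
Here τ₀ = 1/1330.6 = 0.000752 and τ_data = 7/814.6 = 0.008593, so τ_n = 0.009345.
Rearranging for μ₀: μ₀ = (μ_n·τ_n − τ_data·x̄)/τ₀ = (213.3589·0.009345 − 0.008593·216.6) / 0.000752 = 0.132595/0.000752 ≈ 176.3.

μ₀ = 176.3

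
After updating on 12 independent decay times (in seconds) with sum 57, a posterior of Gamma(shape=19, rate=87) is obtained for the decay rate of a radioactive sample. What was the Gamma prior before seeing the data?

Gamma(shape=7, rate=30)

Gamma–exponential conjugacy: posterior shape = α + n, posterior rate = β + Σtᵢ.
So α = 19 − 12 = 7 and β = 87 − 57 = 30.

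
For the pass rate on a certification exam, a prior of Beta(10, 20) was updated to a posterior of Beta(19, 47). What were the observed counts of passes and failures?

9 passes and 27 failures

Beta is conjugate to the binomial likelihood: posterior = Beta(α+s, β+f).
So s = 19 − 10 = 9 and f = 47 − 20 = 27.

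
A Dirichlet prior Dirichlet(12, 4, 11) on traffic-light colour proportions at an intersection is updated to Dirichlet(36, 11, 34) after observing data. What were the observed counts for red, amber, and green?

For a Dirichlet(α) prior with multinomial counts c, the posterior is Dirichlet(α + c) componentwise.
Counts are posterior − prior componentwise: 36−12=24, 11−4=7, 34−11=23.

counts (24, 7, 23)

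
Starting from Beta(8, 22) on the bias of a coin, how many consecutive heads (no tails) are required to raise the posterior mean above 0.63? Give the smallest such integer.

After k heads and 0 tails the posterior is Beta(8+k, 22), with mean (8+k)/(8+22+k).
Set (8+k)/(30+k) > 0.63 and solve: k > (0.63·30 − 8)/(1 − 0.63) = 29.459.
The smallest integer exceeding 29.459 is 30.

k = 30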